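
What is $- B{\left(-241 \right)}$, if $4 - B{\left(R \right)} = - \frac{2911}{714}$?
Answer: $- \frac{5767}{714} \approx -8.077$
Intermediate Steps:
$B{\left(R \right)} = \frac{5767}{714}$ ($B{\left(R \right)} = 4 - - \frac{2911}{714} = 4 + \frac{2911}{714} = \frac{5767}{714}$)
$- B{\left(-241 \right)} = \left(-1\right) \frac{5767}{714} = - \frac{5767}{714}$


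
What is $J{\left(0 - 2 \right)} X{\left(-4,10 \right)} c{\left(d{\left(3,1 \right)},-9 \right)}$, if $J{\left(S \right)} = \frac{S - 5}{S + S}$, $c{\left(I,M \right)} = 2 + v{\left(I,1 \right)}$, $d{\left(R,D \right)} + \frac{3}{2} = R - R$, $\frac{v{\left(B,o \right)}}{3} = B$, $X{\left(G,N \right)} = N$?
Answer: $- \frac{175}{4} \approx -43.75$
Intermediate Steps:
$v{\left(B,o \right)} = 3 B$
$d{\left(R,D \right)} = - \frac{3}{2}$ ($d{\left(R,D \right)} = - \frac{3}{2} + \left(R - R\right) = - \frac{3}{2} + 0 = - \frac{3}{2}$)
$c{\left(I,M \right)} = 2 + 3 I$
$J{\left(S \right)} = \frac{-5 + S}{2 S}$
$J{\left(0 - 2 \right)} X{\left(-4,10 \right)} c{\left(d{\left(3,1 \right)},-9 \right)} = \frac{-5 + \left(0 - 2\right)}{2 \left(0 - 2\right)} 10 \left(2 + 3 \left(- \frac{3}{2}\right)\right) = \frac{-5 + \left(0 - 2\right)}{2 \left(0 - 2\right)} 10 \left(2 - \frac{9}{2}\right) = \frac{-5 - 2}{2 \left(-2\right)} 10 \left(- \frac{5}{2}\right) = \frac{1}{2} \left(- \frac{1}{2}\right) \left(-7\right) 10 \left(- \frac{5}{2}\right) = \frac{7}{4} \cdot 10 \left(- \frac{5}{2}\right) = \frac{35}{2} \left(- \frac{5}{2}\right) = - \frac{175}{4}$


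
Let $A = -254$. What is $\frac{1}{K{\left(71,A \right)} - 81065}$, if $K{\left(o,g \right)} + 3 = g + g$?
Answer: $- \frac{1}{81576} \approx -1.2259 \cdot 10^{-5}$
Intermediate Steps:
$K{\left(o,g \right)} = -3 + 2 g$ ($K{\left(o,g \right)} = -3 + \left(g + g\right) = -3 + 2 g$)
$\frac{1}{K{\left(71,A \right)} - 81065} = \frac{1}{\left(-3 + 2 \left(-254\right)\right) - 81065} = \frac{1}{\left(-3 - 508\right) - 81065} = \frac{1}{-511 - 81065} = \frac{1}{-81576} = - \frac{1}{81576}$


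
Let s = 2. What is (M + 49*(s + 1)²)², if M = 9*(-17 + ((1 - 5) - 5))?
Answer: 42849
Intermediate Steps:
M = -234 (M = 9*(-17 + (-4 - 5)) = 9*(-17 - 9) = 9*(-26) = -234)
(M + 49*(s + 1)²)² = (-234 + 49*(2 + 1)²)² = (-234 + 49*3²)² = (-234 + 49*9)² = (-234 + 441)² = 207² = 42849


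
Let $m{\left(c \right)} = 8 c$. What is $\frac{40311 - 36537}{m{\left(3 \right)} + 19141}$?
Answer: $\frac{3774}{19165} \approx 0.19692$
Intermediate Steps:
$\frac{40311 - 36537}{m{\left(3 \right)} + 19141} = \frac{40311 - 36537}{8 \cdot 3 + 19141} = \frac{3774}{24 + 19141} = \frac{3774}{19165}$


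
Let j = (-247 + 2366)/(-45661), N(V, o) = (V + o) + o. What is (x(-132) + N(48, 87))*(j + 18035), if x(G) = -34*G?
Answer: 3878656815360/45661 ≈ 8.4945e+7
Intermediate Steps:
N(V, o) = V + 2*o
j = -2119/45661 (j = 2119*(-1/45661) = -2119/45661 ≈ -0.046407)
(x(-132) + N(48, 87))*(j + 18035) = (-34*(-132) + (48 + 2*87))*(-2119/45661 + 18035) = (4488 + (48 + 174))*(823494016/45661) = (4488 + 222)*(823494016/45661) = 4710*(823494016/45661) = 3878656815360/45661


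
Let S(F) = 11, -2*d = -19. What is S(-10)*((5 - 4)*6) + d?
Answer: 151/2 ≈ 75.500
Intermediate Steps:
d = 19/2 (d = -½*(-19) = 19/2 ≈ 9.5000)
S(-10)*((5 - 4)*6) + d = 11*((5 - 4)*6) + 19/2 = 11*(1*6) + 19/2 = 11*6 + 19/2 = 66 + 19/2 = 151/2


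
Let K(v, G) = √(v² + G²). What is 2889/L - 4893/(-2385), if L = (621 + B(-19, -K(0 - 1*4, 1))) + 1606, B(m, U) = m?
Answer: 1966001/585120 ≈ 3.3600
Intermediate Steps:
K(v, G) = √(G² + v²)
L = 2208 (L = (621 - 19) + 1606 = 602 + 1606 = 2208)
2889/L - 4893/(-2385) = 2889/2208 - 4893/(-2385) = 2889*(1/2208) - 4893*(-1/2385) = 963/736 + 1631/795 = 1966001/585120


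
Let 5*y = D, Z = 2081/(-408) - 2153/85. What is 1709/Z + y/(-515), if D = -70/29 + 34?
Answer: -260400795532/4635599975 ≈ -56.174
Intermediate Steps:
Z = -62077/2040 (Z = 2081*(-1/408) - 2153*1/85 = -2081/408 - 2153/85 = -62077/2040 ≈ -30.430)
D = 916/29 (D = -70/29 + 34 = 916/29 ≈ 31.586)
y = 916/145 (y = (⅕)*(916/29) = 916/145 ≈ 6.3172)
1709/Z + y/(-515) = 1709/(-62077/2040) + (916/145)/(-515) = 1709*(-2040/62077) + (916/145)*(-1/515) = -3486360/62077 - 916/74675 = -260400795532/4635599975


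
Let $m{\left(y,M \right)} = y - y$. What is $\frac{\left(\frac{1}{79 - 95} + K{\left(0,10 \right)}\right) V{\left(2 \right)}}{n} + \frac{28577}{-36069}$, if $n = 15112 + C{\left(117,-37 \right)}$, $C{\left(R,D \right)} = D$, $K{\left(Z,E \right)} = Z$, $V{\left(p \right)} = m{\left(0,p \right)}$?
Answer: $- \frac{28577}{36069} \approx -0.79229$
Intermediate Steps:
$m{\left(y,M \right)} = 0$
$V{\left(p \right)} = 0$
$n = 15075$ ($n = 15112 - 37 = 15075$)
$\frac{\left(\frac{1}{79 - 95} + K{\left(0,10 \right)}\right) V{\left(2 \right)}}{n} + \frac{28577}{-36069} = \frac{\left(\frac{1}{79 - 95} + 0\right) 0}{15075} + \frac{28577}{-36069} = \left(\frac{1}{-16} + 0\right) 0 \cdot \frac{1}{15075} + 28577 \left(- \frac{1}{36069}\right) = \left(- \frac{1}{16} + 0\right) 0 \cdot \frac{1}{15075} - \frac{28577}{36069} = \left(- \frac{1}{16}\right) 0 \cdot \frac{1}{15075} - \frac{28577}{36069} = 0 \cdot \frac{1}{15075} - \frac{28577}{36069} = 0 - \frac{28577}{36069} = - \frac{28577}{36069}$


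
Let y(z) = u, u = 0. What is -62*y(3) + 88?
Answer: 88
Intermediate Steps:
y(z) = 0
-62*y(3) + 88 = -62*0 + 88 = 0 + 88 = 88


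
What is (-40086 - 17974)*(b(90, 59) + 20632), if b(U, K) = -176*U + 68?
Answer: -282171600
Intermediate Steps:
b(U, K) = 68 - 176*U
(-40086 - 17974)*(b(90, 59) + 20632) = (-40086 - 17974)*((68 - 176*90) + 20632) = -58060*((68 - 15840) + 20632) = -58060*(-15772 + 20632) = -58060*4860 = -282171600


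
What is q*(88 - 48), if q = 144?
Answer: 5760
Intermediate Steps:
q*(88 - 48) = 144*(88 - 48) = 144*40 = 5760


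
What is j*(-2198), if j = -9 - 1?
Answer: 21980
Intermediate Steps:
j = -10
j*(-2198) = -10*(-2198) = 21980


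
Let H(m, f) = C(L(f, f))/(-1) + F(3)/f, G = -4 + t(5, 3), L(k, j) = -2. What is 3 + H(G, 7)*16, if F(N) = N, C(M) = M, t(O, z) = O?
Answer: 293/7 ≈ 41.857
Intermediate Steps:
G = 1 (G = -4 + 5 = 1)
H(m, f) = 2 + 3/f (H(m, f) = -2/(-1) + 3/f = -2*(-1) + 3/f = 2 + 3/f)
3 + H(G, 7)*16 = 3 + (2 + 3/7)*16 = 3 + (17/7)*16 = 3 + 272/7 = 293/7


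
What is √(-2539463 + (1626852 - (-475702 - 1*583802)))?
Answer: √146893 ≈ 383.27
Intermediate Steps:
√(-2539463 + (1626852 - (-475702 - 1*583802))) = √(-2539463 + (1626852 - (-475702 - 583802))) = √(-2539463 + (1626852 - 1*(-1059504))) = √(-2539463 + (1626852 + 1059504)) = √(-2539463 + 2686356) = √146893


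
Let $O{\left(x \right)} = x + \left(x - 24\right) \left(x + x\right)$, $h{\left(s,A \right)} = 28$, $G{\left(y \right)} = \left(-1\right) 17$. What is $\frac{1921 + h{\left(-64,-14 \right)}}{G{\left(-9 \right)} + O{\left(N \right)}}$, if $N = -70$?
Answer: $\frac{1949}{13073} \approx 0.14909$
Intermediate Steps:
$G{\left(y \right)} = -17$
$O{\left(x \right)} = x + 2 x \left(-24 + x\right)$ ($O{\left(x \right)} = x + \left(-24 + x\right) 2 x = x + 2 x \left(-24 + x\right)$)
$\frac{1921 + h{\left(-64,-14 \right)}}{G{\left(-9 \right)} + O{\left(N \right)}} = \frac{1921 + 28}{-17 - 70 \left(-47 + 2 \left(-70\right)\right)} = \frac{1949}{-17 - 70 \left(-47 - 140\right)} = \frac{1949}{-17 - -13090} = \frac{1949}{-17 + 13090} = \frac{1949}{13073}$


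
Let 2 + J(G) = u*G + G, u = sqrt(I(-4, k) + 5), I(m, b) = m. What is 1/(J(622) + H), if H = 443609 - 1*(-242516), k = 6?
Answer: 1/687367 ≈ 1.4548e-6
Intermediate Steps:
u = 1 (u = sqrt(-4 + 5) = sqrt(1) = 1)
J(G) = -2 + 2*G (J(G) = -2 + (1*G + G) = -2 + (G + G) = -2 + 2*G)
H = 686125 (H = 443609 + 242516 = 686125)
1/(J(622) + H) = 1/((-2 + 2*622) + 686125) = 1/((-2 + 1244) + 686125) = 1/(1242 + 686125) = 1/687367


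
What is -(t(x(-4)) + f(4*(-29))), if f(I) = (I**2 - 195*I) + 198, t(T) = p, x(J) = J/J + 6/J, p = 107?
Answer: -36381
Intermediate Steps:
x(J) = 1 + 6/J
t(T) = 107
f(I) = 198 + I**2 - 195*I
-(t(x(-4)) + f(4*(-29))) = -(107 + (198 + (4*(-29))**2 - 780*(-29))) = -(107 + (198 + (-116)**2 - 195*(-116))) = -(107 + (198 + 13456 + 22620)) = -(107 + 36274) = -1*36381 = -36381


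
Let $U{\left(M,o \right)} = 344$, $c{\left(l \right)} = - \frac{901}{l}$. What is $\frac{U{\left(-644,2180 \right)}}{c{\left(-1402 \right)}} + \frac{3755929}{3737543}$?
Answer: $\frac{1805956230413}{3367526243} \approx 536.29$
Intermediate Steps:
$\frac{U{\left(-644,2180 \right)}}{c{\left(-1402 \right)}} + \frac{3755929}{3737543} = \frac{344}{\left(-901\right) \frac{1}{-1402}} + \frac{3755929}{3737543} = \frac{344}{\left(-901\right) \left(- \frac{1}{1402}\right)} + 3755929 \cdot \frac{1}{3737543} = \frac{344}{\frac{901}{1402}} + \frac{3755929}{3737543} = 344 \cdot \frac{1402}{901} + \frac{3755929}{3737543} = \frac{482288}{901} + \frac{3755929}{3737543} = \frac{1805956230413}{3367526243}$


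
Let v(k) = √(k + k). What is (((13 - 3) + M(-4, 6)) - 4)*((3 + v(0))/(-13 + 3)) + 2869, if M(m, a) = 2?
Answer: 14333/5 ≈ 2866.6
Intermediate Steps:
v(k) = √2*√k (v(k) = √(2*k) = √2*√k)
(((13 - 3) + M(-4, 6)) - 4)*((3 + v(0))/(-13 + 3)) + 2869 = (((13 - 3) + 2) - 4)*((3 + √2*√0)/(-13 + 3)) + 2869 = ((10 + 2) - 4)*((3 + √2*0)/(-10)) + 2869 = (12 - 4)*((3 + 0)*(-⅒)) + 2869 = 8*(3*(-⅒)) + 2869 = 8*(-3/10) + 2869 = -12/5 + 2869 = 14333/5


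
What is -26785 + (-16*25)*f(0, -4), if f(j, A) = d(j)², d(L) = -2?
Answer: -28385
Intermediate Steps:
f(j, A) = 4 (f(j, A) = (-2)² = 4)
-26785 + (-16*25)*f(0, -4) = -26785 - 16*25*4 = -26785 - 400*4 = -26785 - 1600 = -28385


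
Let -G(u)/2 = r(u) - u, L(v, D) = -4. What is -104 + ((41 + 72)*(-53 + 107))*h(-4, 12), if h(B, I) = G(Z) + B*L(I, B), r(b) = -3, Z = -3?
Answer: 97528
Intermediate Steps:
G(u) = 6 + 2*u (G(u) = -2*(-3 - u) = 6 + 2*u)
h(B, I) = -4*B (h(B, I) = (6 + 2*(-3)) + B*(-4) = (6 - 6) - 4*B = 0 - 4*B = -4*B)
-104 + ((41 + 72)*(-53 + 107))*h(-4, 12) = -104 + ((41 + 72)*(-53 + 107))*(-4*(-4)) = -104 + (113*54)*16 = -104 + 6102*16 = -104 + 97632 = 97528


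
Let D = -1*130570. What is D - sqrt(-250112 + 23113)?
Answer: -130570 - I*sqrt(226999) ≈ -1.3057e+5 - 476.44*I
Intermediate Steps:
D = -130570
D - sqrt(-250112 + 23113) = -130570 - sqrt(-250112 + 23113) = -130570 - sqrt(-226999) = -130570 - I*sqrt(226999)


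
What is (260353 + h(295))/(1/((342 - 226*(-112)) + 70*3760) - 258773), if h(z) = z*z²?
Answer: -7490772213712/74747616141 ≈ -100.21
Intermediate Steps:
h(z) = z³
(260353 + h(295))/(1/((342 - 226*(-112)) + 70*3760) - 258773) = (260353 + 295³)/(1/((342 - 226*(-112)) + 70*3760) - 258773) = (260353 + 25672375)/(1/((342 + 25312) + 263200) - 258773) = 25932728/(1/(25654 + 263200) - 258773) = 25932728/(1/288854 - 258773) = 25932728/(-74747616141/288854) = 25932728*(-288854/74747616141) = -7490772213712/74747616141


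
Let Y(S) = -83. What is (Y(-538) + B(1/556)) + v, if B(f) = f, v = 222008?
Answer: 123390301/556 ≈ 2.2193e+5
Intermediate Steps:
(Y(-538) + B(1/556)) + v = (-83 + 1/556) + 222008 = -46147/556 + 222008 = 123390301/556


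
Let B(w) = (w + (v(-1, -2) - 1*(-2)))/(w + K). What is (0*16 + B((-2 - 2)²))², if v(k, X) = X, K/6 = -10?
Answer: 16/121 ≈ 0.13223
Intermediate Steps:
K = -60 (K = 6*(-10) = -60)
B(w) = w/(-60 + w) (B(w) = (w + (-2 - 1*(-2)))/(w - 60) = (w + (-2 + 2))/(-60 + w) = (w + 0)/(-60 + w) = w/(-60 + w))
(0*16 + B((-2 - 2)²))² = (0*16 + (-2 - 2)²/(-60 + (-2 - 2)²))² = (0 + (-4)²/(-60 + (-4)²))² = (0 + 16/(-60 + 16))² = (0 + 16/(-44))² = (0 + 16*(-1/44))² = (0 - 4/11)² = (-4/11)² = 16/121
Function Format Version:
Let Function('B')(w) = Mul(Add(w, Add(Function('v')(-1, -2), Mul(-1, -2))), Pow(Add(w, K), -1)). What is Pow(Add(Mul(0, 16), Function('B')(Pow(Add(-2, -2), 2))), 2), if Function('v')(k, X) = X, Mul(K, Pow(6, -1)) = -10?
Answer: Rational(16, 121) ≈ 0.13223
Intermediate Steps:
K = -60 (K = Mul(6, -10) = -60)
Function('B')(w) = Mul(w, Pow(Add(-60, w), -1)) (Function('B')(w) = Mul(Add(w, Add(-2, Mul(-1, -2))), Pow(Add(w, -60), -1)) = Mul(Add(w, Add(-2, 2)), Pow(Add(-60, w), -1)) = Mul(Add(w, 0), Pow(Add(-60, w), -1)) = Mul(w, Pow(Add(-60, w), -1)))
Pow(Add(Mul(0, 16), Function('B')(Pow(Add(-2, -2), 2))), 2) = Pow(Add(Mul(0, 16), Mul(Pow(Add(-2, -2), 2), Pow(Add(-60, Pow(Add(-2, -2), 2)), -1))), 2) = Pow(Add(0, Mul(Pow(-4, 2), Pow(Add(-60, Pow(-4, 2)), -1))), 2) = Pow(Add(0, Mul(16, Pow(Add(-60, 16), -1))), 2) = Pow(Add(0, Mul(16, Pow(-44, -1))), 2) = Pow(Add(0, Mul(16, Rational(-1, 44))), 2) = Pow(Add(0, Rational(-4, 11)), 2) = Pow(Rational(-4, 11), 2) = Rational(16, 121)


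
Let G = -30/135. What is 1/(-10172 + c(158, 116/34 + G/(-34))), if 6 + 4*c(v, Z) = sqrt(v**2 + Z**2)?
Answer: -3810423384/38764757641319 - 612*sqrt(584655805)/38764757641319 ≈ -9.8678e-5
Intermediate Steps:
G = -2/9 (G = -30*1/135 = -2/9 ≈ -0.22222)
c(v, Z) = -3/2 + sqrt(Z**2 + v**2)/4 (c(v, Z) = -3/2 + sqrt(v**2 + Z**2)/4 = -3/2 + sqrt(Z**2 + v**2)/4)
1/(-10172 + c(158, 116/34 + G/(-34))) = 1/(-10172 + (-3/2 + sqrt((116/34 - 2/9/(-34))**2 + 158**2)/4)) = 1/(-10172 + (-3/2 + sqrt((116*(1/34) - 2/9*(-1/34))**2 + 24964)/4)) = 1/(-10172 + (-3/2 + sqrt((58/17 + 1/153)**2 + 24964)/4)) = 1/(-10172 + (-3/2 + sqrt((523/153)**2 + 24964)/4)) = 1/(-10172 + (-3/2 + sqrt(273529/23409 + 24964)/4)) = 1/(-10172 + (-3/2 + sqrt(584655805/23409)/4)) = 1/(-10172 + (-3/2 + (sqrt(584655805)/153)/4)) = 1/(-10172 + (-3/2 + sqrt(584655805)/612)) = 1/(-20347/2 + sqrt(584655805)/612)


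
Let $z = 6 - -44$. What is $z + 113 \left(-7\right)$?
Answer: $-741$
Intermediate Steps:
$z = 50$ ($z = 6 + 44 = 50$)
$z + 113 \left(-7\right) = 50 + 113 \left(-7\right) = 50 - 791 = -741$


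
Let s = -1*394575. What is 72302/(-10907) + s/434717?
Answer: -35734538059/4741458319 ≈ -7.5366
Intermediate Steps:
s = -394575
72302/(-10907) + s/434717 = 72302/(-10907) - 394575/434717 = 72302*(-1/10907) - 394575*1/434717 = -72302/10907 - 394575/434717 = -35734538059/4741458319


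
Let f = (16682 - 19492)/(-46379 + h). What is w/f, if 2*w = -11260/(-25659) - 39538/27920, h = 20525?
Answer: -1508422203839/335513662800 ≈ -4.4959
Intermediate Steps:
f = 1405/12927 (f = (16682 - 19492)/(-46379 + 20525) = -2810/(-25854) = -2810*(-1/25854) = 1405/12927 ≈ 0.10869)
w = -350063171/716399280 (w = (-11260/(-25659) - 39538/27920)/2 = (-11260*(-1/25659) - 39538*1/27920)/2 = (11260/25659 - 19769/13960)/2 = (1/2)*(-350063171/358199640) = -350063171/716399280 ≈ -0.48864)
w/f = -350063171/(716399280*1405/12927) = -350063171/716399280*12927/1405 = -1508422203839/335513662800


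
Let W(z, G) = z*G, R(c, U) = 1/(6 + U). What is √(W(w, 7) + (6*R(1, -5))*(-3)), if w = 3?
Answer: √3 ≈ 1.7320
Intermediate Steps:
W(z, G) = G*z
√(W(w, 7) + (6*R(1, -5))*(-3)) = √(7*3 + (6/(6 - 5))*(-3)) = √(21 + (6/1)*(-3)) = √(21 + (6*1)*(-3)) = √(21 + 6*(-3)) = √(21 - 18) = √3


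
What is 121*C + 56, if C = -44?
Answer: -5268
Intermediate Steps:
121*C + 56 = 121*(-44) + 56 = -5324 + 56 = -5268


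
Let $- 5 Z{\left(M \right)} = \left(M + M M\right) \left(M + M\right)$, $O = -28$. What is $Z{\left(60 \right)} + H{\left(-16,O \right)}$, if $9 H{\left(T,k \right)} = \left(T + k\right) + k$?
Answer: $-87848$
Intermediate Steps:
$Z{\left(M \right)} = - \frac{2 M \left(M + M^{2}\right)}{5}$ ($Z{\left(M \right)} = - \frac{\left(M + M M\right) \left(M + M\right)}{5} = - \frac{\left(M + M^{2}\right) 2 M}{5} = - \frac{2 M \left(M + M^{2}\right)}{5}$)
$H{\left(T,k \right)} = \frac{T}{9} + \frac{2 k}{9}$ ($H{\left(T,k \right)} = \frac{\left(T + k\right) + k}{9} = \frac{T + 2 k}{9} = \frac{T}{9} + \frac{2 k}{9}$)
$Z{\left(60 \right)} + H{\left(-16,O \right)} = \frac{2 \cdot 60^{2} \left(-1 - 60\right)}{5} + \left(\frac{1}{9} \left(-16\right) + \frac{2}{9} \left(-28\right)\right) = \frac{2}{5} \cdot 3600 \left(-1 - 60\right) - 8 = \frac{2}{5} \cdot 3600 \left(-61\right) - 8 = -87840 - 8 = -87848$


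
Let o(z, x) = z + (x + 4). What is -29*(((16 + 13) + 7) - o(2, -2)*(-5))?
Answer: -1624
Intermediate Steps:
o(z, x) = 4 + x + z (o(z, x) = z + (4 + x) = 4 + x + z)
-29*(((16 + 13) + 7) - o(2, -2)*(-5)) = -29*(((16 + 13) + 7) - (4 - 2 + 2)*(-5)) = -29*((29 + 7) - 1*4*(-5)) = -29*(36 - 4*(-5)) = -29*(36 + 20) = -29*56 = -1624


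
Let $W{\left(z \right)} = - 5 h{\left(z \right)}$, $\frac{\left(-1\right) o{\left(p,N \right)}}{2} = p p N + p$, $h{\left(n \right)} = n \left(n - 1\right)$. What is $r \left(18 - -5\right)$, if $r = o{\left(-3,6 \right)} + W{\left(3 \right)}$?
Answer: $-3036$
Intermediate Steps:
$h{\left(n \right)} = n \left(-1 + n\right)$
$o{\left(p,N \right)} = - 2 p - 2 N p^{2}$ ($o{\left(p,N \right)} = - 2 \left(p p N + p\right) = - 2 \left(p^{2} N + p\right) = - 2 \left(N p^{2} + p\right) = - 2 \left(p + N p^{2}\right) = - 2 p - 2 N p^{2}$)
$W{\left(z \right)} = - 5 z \left(-1 + z\right)$
$r = -132$ ($r = \left(-2\right) \left(-3\right) \left(1 + 6 \left(-3\right)\right) + 5 \cdot 3 \left(1 - 3\right) = \left(-2\right) \left(-3\right) \left(1 - 18\right) + 5 \cdot 3 \left(1 - 3\right) = \left(-2\right) \left(-3\right) \left(-17\right) + 5 \cdot 3 \left(-2\right) = -102 - 30 = -132$)
$r \left(18 - -5\right) = - 132 \left(18 - -5\right) = - 132 \left(18 + 5\right) = \left(-132\right) 23 = -3036$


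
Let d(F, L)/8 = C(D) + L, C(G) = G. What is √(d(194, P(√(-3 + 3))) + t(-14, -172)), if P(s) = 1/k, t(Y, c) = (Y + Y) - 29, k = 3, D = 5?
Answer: I*√129/3 ≈ 3.7859*I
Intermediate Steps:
t(Y, c) = -29 + 2*Y (t(Y, c) = 2*Y - 29 = -29 + 2*Y)
P(s) = ⅓ (P(s) = 1/3 = ⅓)
d(F, L) = 40 + 8*L (d(F, L) = 8*(5 + L) = 40 + 8*L)
√(d(194, P(√(-3 + 3))) + t(-14, -172)) = √((40 + 8*(⅓)) + (-29 + 2*(-14))) = √((40 + 8/3) + (-29 - 28)) = √(128/3 - 57) = √(-43/3) = I*√129/3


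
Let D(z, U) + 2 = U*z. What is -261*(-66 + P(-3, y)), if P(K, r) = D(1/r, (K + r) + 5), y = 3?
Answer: 17313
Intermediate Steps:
D(z, U) = -2 + U*z
P(K, r) = -2 + (5 + K + r)/r (P(K, r) = -2 + ((K + r) + 5)/r = -2 + (5 + K + r)/r)
-261*(-66 + P(-3, y)) = -261*(-66 + (5 - 3 - 1*3)/3) = -261*(-66 + (5 - 3 - 3)/3) = -261*(-66 + (1/3)*(-1)) = -261*(-66 - 1/3) = -261*(-199/3) = 17313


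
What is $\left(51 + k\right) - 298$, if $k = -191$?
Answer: $-438$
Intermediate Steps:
$\left(51 + k\right) - 298 = \left(51 - 191\right) - 298 = -140 - 298 = -438$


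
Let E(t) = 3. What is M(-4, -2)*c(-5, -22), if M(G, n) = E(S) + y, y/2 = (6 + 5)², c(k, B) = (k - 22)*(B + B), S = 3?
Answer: 291060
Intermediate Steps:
c(k, B) = 2*B*(-22 + k) (c(k, B) = (-22 + k)*(2*B) = 2*B*(-22 + k))
y = 242 (y = 2*(6 + 5)² = 2*11² = 2*121 = 242)
M(G, n) = 245 (M(G, n) = 3 + 242 = 245)
M(-4, -2)*c(-5, -22) = 245*(2*(-22)*(-22 - 5)) = 245*(2*(-22)*(-27)) = 245*1188 = 291060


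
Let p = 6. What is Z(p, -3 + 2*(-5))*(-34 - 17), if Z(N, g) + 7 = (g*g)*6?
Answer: -51357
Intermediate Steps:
Z(N, g) = -7 + 6*g² (Z(N, g) = -7 + (g*g)*6 = -7 + g²*6 = -7 + 6*g²)
Z(p, -3 + 2*(-5))*(-34 - 17) = (-7 + 6*(-3 + 2*(-5))²)*(-34 - 17) = (-7 + 6*(-3 - 10)²)*(-51) = (-7 + 6*(-13)²)*(-51) = (-7 + 6*169)*(-51) = (-7 + 1014)*(-51) = 1007*(-51) = -51357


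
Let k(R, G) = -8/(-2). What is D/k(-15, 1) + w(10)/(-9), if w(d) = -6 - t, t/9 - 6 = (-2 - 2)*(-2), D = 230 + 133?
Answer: 1265/12 ≈ 105.42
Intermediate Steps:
D = 363
t = 126 (t = 54 + 9*((-2 - 2)*(-2)) = 54 + 9*(-4*(-2)) = 54 + 9*8 = 54 + 72 = 126)
k(R, G) = 4 (k(R, G) = -8*(-1/2) = 4)
w(d) = -132 (w(d) = -6 - 1*126 = -6 - 126 = -132)
D/k(-15, 1) + w(10)/(-9) = 363/4 - 132/(-9) = 363*(1/4) - 132*(-1/9) = 363/4 + 44/3 = 1265/12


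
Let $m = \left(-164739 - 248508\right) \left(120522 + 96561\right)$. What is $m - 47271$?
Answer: $-89708945772$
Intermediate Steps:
$m = -89708898501$ ($m = \left(-413247\right) 217083 = -89708898501$)
$m - 47271 = -89708898501 - 47271 = -89708945772$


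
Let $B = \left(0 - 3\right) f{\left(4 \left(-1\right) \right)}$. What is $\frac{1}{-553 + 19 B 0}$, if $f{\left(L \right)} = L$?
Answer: $- \frac{1}{553} \approx -0.0018083$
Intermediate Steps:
$B = 12$ ($B = \left(0 - 3\right) 4 \left(-1\right) = \left(-3\right) \left(-4\right) = 12$)
$\frac{1}{-553 + 19 B 0} = \frac{1}{-553 + 19 \cdot 12 \cdot 0} = \frac{1}{-553 + 19 \cdot 0} = \frac{1}{-553 + 0} = \frac{1}{-553} = - \frac{1}{553}$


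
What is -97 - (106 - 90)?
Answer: -113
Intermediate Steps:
-97 - (106 - 90) = -97 - 1*16 = -97 - 16 = -113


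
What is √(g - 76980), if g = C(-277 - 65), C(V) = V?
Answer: 7*I*√1578 ≈ 278.07*I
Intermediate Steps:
g = -342 (g = -277 - 65 = -342)
√(g - 76980) = √(-342 - 76980) = √(-77322) = 7*I*√1578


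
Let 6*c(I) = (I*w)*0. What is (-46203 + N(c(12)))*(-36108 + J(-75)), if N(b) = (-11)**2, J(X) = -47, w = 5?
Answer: 1666094710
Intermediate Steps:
c(I) = 0 (c(I) = ((I*5)*0)/6 = ((5*I)*0)/6 = (1/6)*0 = 0)
N(b) = 121
(-46203 + N(c(12)))*(-36108 + J(-75)) = (-46203 + 121)*(-36108 - 47) = -46082*(-36155) = 1666094710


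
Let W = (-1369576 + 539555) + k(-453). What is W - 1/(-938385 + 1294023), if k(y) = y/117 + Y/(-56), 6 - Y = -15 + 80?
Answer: -107448435882551/129452232 ≈ -8.3002e+5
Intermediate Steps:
Y = -59 (Y = 6 - (-15 + 80) = 6 - 1*65 = 6 - 65 = -59)
k(y) = 59/56 + y/117 (k(y) = y/117 - 59/(-56) = y*(1/117) - 59*(-1/56) = y/117 + 59/56 = 59/56 + y/117)
W = -1812772019/2184 (W = (-1369576 + 539555) + (59/56 + (1/117)*(-453)) = -830021 + (59/56 - 151/39) = -830021 - 6155/2184 = -1812772019/2184 ≈ -8.3002e+5)
W - 1/(-938385 + 1294023) = -1812772019/2184 - 1/(-938385 + 1294023) = -1812772019/2184 - 1/355638 = -107448435882551/129452232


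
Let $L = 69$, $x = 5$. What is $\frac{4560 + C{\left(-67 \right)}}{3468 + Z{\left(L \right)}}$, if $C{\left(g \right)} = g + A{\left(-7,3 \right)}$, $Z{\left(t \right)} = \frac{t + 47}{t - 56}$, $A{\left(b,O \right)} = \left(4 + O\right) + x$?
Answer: $\frac{11713}{9040} \approx 1.2957$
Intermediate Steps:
$A{\left(b,O \right)} = 9 + O$ ($A{\left(b,O \right)} = \left(4 + O\right) + 5 = 9 + O$)
$Z{\left(t \right)} = \frac{47 + t}{-56 + t}$
$C{\left(g \right)} = 12 + g$ ($C{\left(g \right)} = g + \left(9 + 3\right) = g + 12 = 12 + g$)
$\frac{4560 + C{\left(-67 \right)}}{3468 + Z{\left(L \right)}} = \frac{4560 + \left(12 - 67\right)}{3468 + \frac{47 + 69}{-56 + 69}} = \frac{4560 - 55}{3468 + \frac{1}{13} \cdot 116} = \frac{4505}{3468 + \frac{1}{13} \cdot 116} = \frac{4505}{3468 + \frac{116}{13}} = \frac{4505}{\frac{45200}{13}} = 4505 \cdot \frac{13}{45200} = \frac{11713}{9040}$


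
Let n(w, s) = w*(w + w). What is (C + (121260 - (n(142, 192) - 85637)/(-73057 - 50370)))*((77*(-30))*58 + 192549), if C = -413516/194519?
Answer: 170509525488917730213/24008896613 ≈ 7.1019e+9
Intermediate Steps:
n(w, s) = 2*w² (n(w, s) = w*(2*w) = 2*w²)
C = -413516/194519 (C = -413516*1/194519 = -413516/194519 ≈ -2.1258)
(C + (121260 - (n(142, 192) - 85637)/(-73057 - 50370)))*((77*(-30))*58 + 192549) = (-413516/194519 + (121260 - (2*142² - 85637)/(-73057 - 50370)))*((77*(-30))*58 + 192549) = (-413516/194519 + (121260 - (2*20164 - 85637)/(-123427)))*(-2310*58 + 192549) = (-413516/194519 + (121260 - (40328 - 85637)*(-1)/123427))*(-133980 + 192549) = (-413516/194519 + (121260 - (-45309)*(-1)/123427))*58569 = (-413516/194519 + (121260 - 1*45309/123427))*58569 = (-413516/194519 + (121260 - 45309/123427))*58569 = (-413516/194519 + 14966712711/123427)*58569 = (2911258950791677/24008896613)*58569 = 170509525488917730213/24008896613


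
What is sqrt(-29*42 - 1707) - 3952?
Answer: -3952 + 15*I*sqrt(13) ≈ -3952.0 + 54.083*I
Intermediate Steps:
sqrt(-29*42 - 1707) - 3952 = sqrt(-1218 - 1707) - 3952 = sqrt(-2925) - 3952 = 15*I*sqrt(13) - 3952 = -3952 + 15*I*sqrt(13)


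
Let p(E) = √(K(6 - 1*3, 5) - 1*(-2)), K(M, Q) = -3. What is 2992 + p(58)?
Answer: 2992 + I ≈ 2992.0 + 1.0*I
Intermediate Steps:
p(E) = I (p(E) = √(-3 - 1*(-2)) = √(-3 + 2) = √(-1) = I)
2992 + p(58) = 2992 + I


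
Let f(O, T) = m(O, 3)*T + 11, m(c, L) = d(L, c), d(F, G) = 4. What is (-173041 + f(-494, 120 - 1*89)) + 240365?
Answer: 67459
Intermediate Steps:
m(c, L) = 4
f(O, T) = 11 + 4*T (f(O, T) = 4*T + 11 = 11 + 4*T)
(-173041 + f(-494, 120 - 1*89)) + 240365 = (-173041 + (11 + 4*(120 - 1*89))) + 240365 = (-173041 + (11 + 4*(120 - 89))) + 240365 = (-173041 + (11 + 4*31)) + 240365 = (-173041 + (11 + 124)) + 240365 = (-173041 + 135) + 240365 = -172906 + 240365 = 67459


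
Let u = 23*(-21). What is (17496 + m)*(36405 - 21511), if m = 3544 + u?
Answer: 306175958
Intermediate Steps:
u = -483
m = 3061 (m = 3544 - 483 = 3061)
(17496 + m)*(36405 - 21511) = (17496 + 3061)*(36405 - 21511) = 20557*14894 = 306175958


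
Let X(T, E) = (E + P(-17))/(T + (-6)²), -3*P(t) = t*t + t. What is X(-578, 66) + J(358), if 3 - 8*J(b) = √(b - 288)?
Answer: 2735/6504 - √70/8 ≈ -0.62531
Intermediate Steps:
J(b) = 3/8 - √(-288 + b)/8 (J(b) = 3/8 - √(b - 288)/8 = 3/8 - √(-288 + b)/8)
P(t) = -t/3 - t²/3 (P(t) = -(t*t + t)/3 = -(t² + t)/3 = -(t + t²)/3 = -t/3 - t²/3)
X(T, E) = (-272/3 + E)/(36 + T) (X(T, E) = (E - ⅓*(-17)*(1 - 17))/(T + (-6)²) = (E - ⅓*(-17)*(-16))/(T + 36) = (E - 272/3)/(36 + T) = (-272/3 + E)/(36 + T))
X(-578, 66) + J(358) = (-272/3 + 66)/(36 - 578) + (3/8 - √(-288 + 358)/8) = -74/3/(-542) + (3/8 - √70/8) = -1/542*(-74/3) + (3/8 - √70/8) = 37/813 + (3/8 - √70/8) = 2735/6504 - √70/8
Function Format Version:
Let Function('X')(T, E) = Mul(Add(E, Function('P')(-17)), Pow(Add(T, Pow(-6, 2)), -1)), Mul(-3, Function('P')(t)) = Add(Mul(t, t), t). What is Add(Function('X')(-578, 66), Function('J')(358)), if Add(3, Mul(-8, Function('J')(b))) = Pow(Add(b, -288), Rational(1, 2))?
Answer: Add(Rational(2735, 6504), Mul(Rational(-1, 8), Pow(70, Rational(1, 2)))) ≈ -0.62531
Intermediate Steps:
Function('J')(b) = Add(Rational(3, 8), Mul(Rational(-1, 8), Pow(Add(-288, b), Rational(1, 2)))) (Function('J')(b) = Add(Rational(3, 8), Mul(Rational(-1, 8), Pow(Add(b, -288), Rational(1, 2)))) = Add(Rational(3, 8), Mul(Rational(-1, 8), Pow(Add(-288, b), Rational(1, 2)))))
Function('P')(t) = Add(Mul(Rational(-1, 3), t), Mul(Rational(-1, 3), Pow(t, 2))) (Function('P')(t) = Mul(Rational(-1, 3), Add(Mul(t, t), t)) = Mul(Rational(-1, 3), Add(Pow(t, 2), t)) = Mul(Rational(-1, 3), Add(t, Pow(t, 2))) = Add(Mul(Rational(-1, 3), t), Mul(Rational(-1, 3), Pow(t, 2))))
Function('X')(T, E) = Mul(Pow(Add(36, T), -1), Add(Rational(-272, 3), E)) (Function('X')(T, E) = Mul(Add(E, Mul(Rational(-1, 3), -17, Add(1, -17))), Pow(Add(T, Pow(-6, 2)), -1)) = Mul(Add(E, Mul(Rational(-1, 3), -17, -16)), Pow(Add(T, 36), -1)) = Mul(Add(E, Rational(-272, 3)), Pow(Add(36, T), -1)) = Mul(Add(Rational(-272, 3), E), Pow(Add(36, T), -1)) = Mul(Pow(Add(36, T), -1), Add(Rational(-272, 3), E)))
Add(Function('X')(-578, 66), Function('J')(358)) = Add(Mul(Pow(Add(36, -578), -1), Add(Rational(-272, 3), 66)), Add(Rational(3, 8), Mul(Rational(-1, 8), Pow(Add(-288, 358), Rational(1, 2))))) = Add(Mul(Pow(-542, -1), Rational(-74, 3)), Add(Rational(3, 8), Mul(Rational(-1, 8), Pow(70, Rational(1, 2))))) = Add(Mul(Rational(-1, 542), Rational(-74, 3)), Add(Rational(3, 8), Mul(Rational(-1, 8), Pow(70, Rational(1, 2))))) = Add(Rational(37, 813), Add(Rational(3, 8), Mul(Rational(-1, 8), Pow(70, Rational(1, 2))))) = Add(Rational(2735, 6504), Mul(Rational(-1, 8), Pow(70, Rational(1, 2))))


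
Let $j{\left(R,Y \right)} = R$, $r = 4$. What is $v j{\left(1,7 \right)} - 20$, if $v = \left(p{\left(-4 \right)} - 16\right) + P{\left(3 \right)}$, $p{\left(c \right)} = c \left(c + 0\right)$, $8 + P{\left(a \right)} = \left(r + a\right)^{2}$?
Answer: $21$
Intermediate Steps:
$P{\left(a \right)} = -8 + \left(4 + a\right)^{2}$
$p{\left(c \right)} = c^{2}$ ($p{\left(c \right)} = c c = c^{2}$)
$v = 41$ ($v = \left(\left(-4\right)^{2} - 16\right) - \left(8 - \left(4 + 3\right)^{2}\right) = \left(16 - 16\right) - \left(8 - 7^{2}\right) = 0 + \left(-8 + 49\right) = 0 + 41 = 41$)
$v j{\left(1,7 \right)} - 20 = 41 \cdot 1 - 20 = 41 - 20 = 21$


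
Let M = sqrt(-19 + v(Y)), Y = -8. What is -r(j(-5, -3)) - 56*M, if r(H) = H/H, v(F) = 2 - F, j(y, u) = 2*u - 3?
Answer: -1 - 168*I ≈ -1.0 - 168.0*I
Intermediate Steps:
j(y, u) = -3 + 2*u
r(H) = 1
M = 3*I (M = sqrt(-19 + (2 - 1*(-8))) = sqrt(-19 + (2 + 8)) = sqrt(-19 + 10) = sqrt(-9) = 3*I ≈ 3.0*I)
-r(j(-5, -3)) - 56*M = -1*1 - 168*I = -1 - 168*I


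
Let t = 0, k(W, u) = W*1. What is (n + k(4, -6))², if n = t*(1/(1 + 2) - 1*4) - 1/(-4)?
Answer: 289/16 ≈ 18.063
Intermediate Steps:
k(W, u) = W
n = ¼ (n = 0*(1/(1 + 2) - 1*4) - 1/(-4) = 0*(1/3 - 4) - 1*(-¼) = 0*(⅓ - 4) + ¼ = 0*(-11/3) + ¼ = 0 + ¼ = ¼ ≈ 0.25000)
(n + k(4, -6))² = (¼ + 4)² = (17/4)² = 289/16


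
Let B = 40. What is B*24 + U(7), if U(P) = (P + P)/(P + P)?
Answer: 961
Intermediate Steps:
U(P) = 1 (U(P) = (2*P)/((2*P)) = (2*P)*(1/(2*P)) = 1)
B*24 + U(7) = 40*24 + 1 = 960 + 1 = 961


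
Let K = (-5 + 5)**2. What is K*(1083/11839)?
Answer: 0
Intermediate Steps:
K = 0 (K = 0**2 = 0)
K*(1083/11839) = 0*(1083/11839) = 0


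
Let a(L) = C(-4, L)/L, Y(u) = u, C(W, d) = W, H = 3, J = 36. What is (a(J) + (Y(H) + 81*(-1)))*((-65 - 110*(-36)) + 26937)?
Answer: -21674896/9 ≈ -2.4083e+6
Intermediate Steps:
a(L) = -4/L
(a(J) + (Y(H) + 81*(-1)))*((-65 - 110*(-36)) + 26937) = (-4/36 + (3 + 81*(-1)))*((-65 - 110*(-36)) + 26937) = (-4*1/36 + (3 - 81))*((-65 + 3960) + 26937) = (-⅑ - 78)*(3895 + 26937) = -703/9*30832 = -21674896/9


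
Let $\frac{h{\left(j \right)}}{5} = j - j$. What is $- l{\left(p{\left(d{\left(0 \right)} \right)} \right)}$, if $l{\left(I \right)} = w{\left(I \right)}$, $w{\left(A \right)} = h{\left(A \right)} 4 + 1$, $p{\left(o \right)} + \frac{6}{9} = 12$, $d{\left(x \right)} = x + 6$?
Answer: $-1$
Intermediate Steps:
$h{\left(j \right)} = 0$ ($h{\left(j \right)} = 5 \left(j - j\right) = 5 \cdot 0 = 0$)
$d{\left(x \right)} = 6 + x$
$p{\left(o \right)} = \frac{34}{3}$ ($p{\left(o \right)} = - \frac{2}{3} + 12 = \frac{34}{3}$)
$w{\left(A \right)} = 1$ ($w{\left(A \right)} = 0 \cdot 4 + 1 = 0 + 1 = 1$)
$l{\left(I \right)} = 1$
$- l{\left(p{\left(d{\left(0 \right)} \right)} \right)} = \left(-1\right) 1 = -1$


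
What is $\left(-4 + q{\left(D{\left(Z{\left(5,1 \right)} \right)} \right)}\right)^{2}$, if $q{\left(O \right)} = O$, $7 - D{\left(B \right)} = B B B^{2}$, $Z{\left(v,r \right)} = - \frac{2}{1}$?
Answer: $169$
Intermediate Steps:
$Z{\left(v,r \right)} = -2$ ($Z{\left(v,r \right)} = \left(-2\right) 1 = -2$)
$D{\left(B \right)} = 7 - B^{4}$ ($D{\left(B \right)} = 7 - B B B^{2} = 7 - B^{2} B^{2} = 7 - B^{4}$)
$\left(-4 + q{\left(D{\left(Z{\left(5,1 \right)} \right)} \right)}\right)^{2} = \left(-4 + \left(7 - \left(-2\right)^{4}\right)\right)^{2} = \left(-4 + \left(7 - 16\right)\right)^{2} = \left(-4 - 9\right)^{2} = \left(-13\right)^{2} = 169$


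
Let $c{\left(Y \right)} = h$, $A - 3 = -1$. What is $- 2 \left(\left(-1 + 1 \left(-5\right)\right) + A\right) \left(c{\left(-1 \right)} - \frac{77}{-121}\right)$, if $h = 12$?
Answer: $\frac{1112}{11} \approx 101.09$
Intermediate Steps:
$A = 2$ ($A = 3 - 1 = 2$)
$c{\left(Y \right)} = 12$
$- 2 \left(\left(-1 + 1 \left(-5\right)\right) + A\right) \left(c{\left(-1 \right)} - \frac{77}{-121}\right) = - 2 \left(\left(-1 + 1 \left(-5\right)\right) + 2\right) \left(12 - \frac{77}{-121}\right) = - 2 \left(\left(-1 - 5\right) + 2\right) \left(12 - - \frac{7}{11}\right) = - 2 \left(-6 + 2\right) \left(12 + \frac{7}{11}\right) = \left(-2\right) \left(-4\right) \frac{139}{11} = 8 \cdot \frac{139}{11} = \frac{1112}{11}$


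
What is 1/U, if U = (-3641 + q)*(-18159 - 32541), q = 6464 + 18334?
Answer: -1/1072659900 ≈ -9.3226e-10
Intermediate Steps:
q = 24798
U = -1072659900 (U = (-3641 + 24798)*(-18159 - 32541) = 21157*(-50700) = -1072659900)
1/U = 1/(-1072659900) = -1/1072659900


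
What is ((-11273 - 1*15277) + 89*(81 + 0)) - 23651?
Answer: -42992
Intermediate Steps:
((-11273 - 1*15277) + 89*(81 + 0)) - 23651 = ((-11273 - 15277) + 89*81) - 23651 = (-26550 + 7209) - 23651 = -19341 - 23651 = -42992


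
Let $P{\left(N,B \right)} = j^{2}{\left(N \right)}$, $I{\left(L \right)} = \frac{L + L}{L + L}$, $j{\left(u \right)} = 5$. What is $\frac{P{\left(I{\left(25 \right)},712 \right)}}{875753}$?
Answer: $\frac{25}{875753} \approx 2.8547 \cdot 10^{-5}$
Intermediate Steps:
$I{\left(L \right)} = 1$ ($I{\left(L \right)} = \frac{2 L}{2 L} = 2 L \frac{1}{2 L} = 1$)
$P{\left(N,B \right)} = 25$ ($P{\left(N,B \right)} = 5^{2} = 25$)
$\frac{P{\left(I{\left(25 \right)},712 \right)}}{875753} = \frac{25}{875753}$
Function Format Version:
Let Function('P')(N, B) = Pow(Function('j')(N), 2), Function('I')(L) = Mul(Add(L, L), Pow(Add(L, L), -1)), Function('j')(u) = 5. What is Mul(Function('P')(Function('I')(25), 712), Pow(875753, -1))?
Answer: Rational(25, 875753) ≈ 2.8547e-5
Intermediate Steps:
Function('I')(L) = 1 (Function('I')(L) = Mul(Mul(2, L), Pow(Mul(2, L), -1)) = Mul(Mul(2, L), Mul(Rational(1, 2), Pow(L, -1))) = 1)
Function('P')(N, B) = 25 (Function('P')(N, B) = Pow(5, 2) = 25)
Mul(Function('P')(Function('I')(25), 712), Pow(875753, -1)) = Mul(25, Pow(875753, -1)) = Mul(25, Rational(1, 875753)) = Rational(25, 875753)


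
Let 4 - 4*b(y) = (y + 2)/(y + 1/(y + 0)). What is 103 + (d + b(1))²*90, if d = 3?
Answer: 41141/32 ≈ 1285.7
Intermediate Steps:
b(y) = 1 - (2 + y)/(4*(y + 1/y)) (b(y) = 1 - (y + 2)/(4*(y + 1/(y + 0))) = 1 - (2 + y)/(4*(y + 1/y)))
103 + (d + b(1))²*90 = 103 + (3 + (4 - 2*1 + 3*1²)/(4*(1 + 1²)))²*90 = 103 + (3 + (4 - 2 + 3*1)/(4*(1 + 1)))²*90 = 103 + (3 + (¼)*(4 - 2 + 3)/2)²*90 = 103 + (3 + (¼)*(½)*5)²*90 = 103 + (3 + 5/8)²*90 = 103 + (29/8)²*90 = 103 + (841/64)*90 = 103 + 37845/32 = 41141/32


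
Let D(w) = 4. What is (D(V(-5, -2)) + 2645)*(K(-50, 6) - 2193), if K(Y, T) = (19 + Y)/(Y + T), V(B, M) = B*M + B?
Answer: -255525189/44 ≈ -5.8074e+6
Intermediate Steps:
V(B, M) = B + B*M
K(Y, T) = (19 + Y)/(T + Y)
(D(V(-5, -2)) + 2645)*(K(-50, 6) - 2193) = (4 + 2645)*((19 - 50)/(6 - 50) - 2193) = 2649*(-31/(-44) - 2193) = 2649*(-1/44*(-31) - 2193) = 2649*(31/44 - 2193) = 2649*(-96461/44) = -255525189/44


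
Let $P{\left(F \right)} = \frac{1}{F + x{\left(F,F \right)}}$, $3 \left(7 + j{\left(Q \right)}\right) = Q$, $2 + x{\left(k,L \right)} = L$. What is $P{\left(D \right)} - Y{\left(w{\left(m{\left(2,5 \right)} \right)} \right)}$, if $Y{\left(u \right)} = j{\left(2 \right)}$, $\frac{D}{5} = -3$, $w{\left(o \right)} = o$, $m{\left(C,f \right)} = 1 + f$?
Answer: $\frac{605}{96} \approx 6.3021$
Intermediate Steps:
$x{\left(k,L \right)} = -2 + L$
$j{\left(Q \right)} = -7 + \frac{Q}{3}$
$D = -15$ ($D = 5 \left(-3\right) = -15$)
$Y{\left(u \right)} = - \frac{19}{3}$ ($Y{\left(u \right)} = -7 + \frac{1}{3} \cdot 2 = -7 + \frac{2}{3} = - \frac{19}{3}$)
$P{\left(F \right)} = \frac{1}{-2 + 2 F}$ ($P{\left(F \right)} = \frac{1}{F + \left(-2 + F\right)} = \frac{1}{-2 + 2 F}$)
$P{\left(D \right)} - Y{\left(w{\left(m{\left(2,5 \right)} \right)} \right)} = \frac{1}{2 \left(-1 - 15\right)} - - \frac{19}{3} = \frac{1}{2 \left(-16\right)} + \frac{19}{3} = \frac{1}{2} \left(- \frac{1}{16}\right) + \frac{19}{3} = - \frac{1}{32} + \frac{19}{3} = \frac{605}{96}$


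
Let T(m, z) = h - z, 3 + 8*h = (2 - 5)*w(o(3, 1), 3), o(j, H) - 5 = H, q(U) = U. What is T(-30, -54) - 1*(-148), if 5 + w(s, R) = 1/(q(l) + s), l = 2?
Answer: 13021/64 ≈ 203.45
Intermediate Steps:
o(j, H) = 5 + H
w(s, R) = -5 + 1/(2 + s)
h = 93/64 (h = -3/8 + ((2 - 5)*((-9 - 5*(5 + 1))/(2 + (5 + 1))))/8 = -3/8 + (-3*(-9 - 5*6)/(2 + 6))/8 = -3/8 + (-3*(-9 - 30)/8)/8 = -3/8 + (-3*(-39)/8)/8 = -3/8 + (-3*(-39/8))/8 = -3/8 + (⅛)*(117/8) = -3/8 + 117/64 = 93/64 ≈ 1.4531)
T(m, z) = 93/64 - z
T(-30, -54) - 1*(-148) = (93/64 - 1*(-54)) - 1*(-148) = (93/64 + 54) + 148 = 3549/64 + 148 = 13021/64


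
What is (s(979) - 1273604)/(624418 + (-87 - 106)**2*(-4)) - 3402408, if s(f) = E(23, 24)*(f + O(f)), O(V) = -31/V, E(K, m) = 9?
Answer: -791805841234465/232719069 ≈ -3.4024e+6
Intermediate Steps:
s(f) = -279/f + 9*f (s(f) = 9*(f - 31/f) = -279/f + 9*f)
(s(979) - 1273604)/(624418 + (-87 - 106)**2*(-4)) - 3402408 = ((-279/979 + 9*979) - 1273604)/(624418 + (-87 - 106)**2*(-4)) - 3402408 = ((-279*1/979 + 8811) - 1273604)/(624418 + (-193)**2*(-4)) - 3402408 = ((-279/979 + 8811) - 1273604)/(624418 + 37249*(-4)) - 3402408 = (8625690/979 - 1273604)/(624418 - 148996) - 3402408 = -1238232626/979/475422 - 3402408 = -1238232626/979*1/475422 - 3402408 = -619116313/232719069 - 3402408 = -791805841234465/232719069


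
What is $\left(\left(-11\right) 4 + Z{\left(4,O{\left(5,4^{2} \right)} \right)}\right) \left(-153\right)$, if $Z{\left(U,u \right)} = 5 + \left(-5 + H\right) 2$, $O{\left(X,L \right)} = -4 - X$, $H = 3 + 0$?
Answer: $6579$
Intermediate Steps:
$H = 3$
$Z{\left(U,u \right)} = 1$ ($Z{\left(U,u \right)} = 5 + \left(-5 + 3\right) 2 = 5 - 4 = 1$)
$\left(\left(-11\right) 4 + Z{\left(4,O{\left(5,4^{2} \right)} \right)}\right) \left(-153\right) = \left(\left(-11\right) 4 + 1\right) \left(-153\right) = \left(-44 + 1\right) \left(-153\right) = \left(-43\right) \left(-153\right) = 6579$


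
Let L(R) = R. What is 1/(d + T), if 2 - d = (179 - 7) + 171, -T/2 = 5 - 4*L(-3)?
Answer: -1/375 ≈ -0.0026667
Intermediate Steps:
T = -34 (T = -2*(5 - 4*(-3)) = -2*(5 + 12) = -2*17 = -34)
d = -341 (d = 2 - ((179 - 7) + 171) = 2 - (172 + 171) = 2 - 1*343 = 2 - 343 = -341)
1/(d + T) = 1/(-341 - 34) = 1/(-375) = -1/375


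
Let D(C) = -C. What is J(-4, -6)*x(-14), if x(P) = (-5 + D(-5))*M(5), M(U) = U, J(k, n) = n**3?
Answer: 0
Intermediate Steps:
x(P) = 0 (x(P) = (-5 - 1*(-5))*5 = (-5 + 5)*5 = 0*5 = 0)
J(-4, -6)*x(-14) = (-6)**3*0 = -216*0 = 0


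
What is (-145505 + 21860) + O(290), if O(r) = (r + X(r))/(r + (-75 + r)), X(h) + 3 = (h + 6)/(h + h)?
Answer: -9053863436/73225 ≈ -1.2364e+5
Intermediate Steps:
X(h) = -3 + (6 + h)/(2*h) (X(h) = -3 + (h + 6)/(h + h) = -3 + (6 + h)/((2*h)) = -3 + (6 + h)*(1/(2*h)) = -3 + (6 + h)/(2*h))
O(r) = (-5/2 + r + 3/r)/(-75 + 2*r) (O(r) = (r + (-5/2 + 3/r))/(r + (-75 + r)) = (-5/2 + r + 3/r)/(-75 + 2*r))
(-145505 + 21860) + O(290) = (-145505 + 21860) + (½)*(6 + 290*(-5 + 2*290))/(290*(-75 + 2*290)) = -123645 + (½)*(1/290)*(6 + 290*(-5 + 580))/(-75 + 580) = -123645 + (½)*(1/290)*(6 + 290*575)/505 = -123645 + (½)*(1/290)*(1/505)*(6 + 166750) = -123645 + (½)*(1/290)*(1/505)*166756 = -123645 + 41689/73225 = -9053863436/73225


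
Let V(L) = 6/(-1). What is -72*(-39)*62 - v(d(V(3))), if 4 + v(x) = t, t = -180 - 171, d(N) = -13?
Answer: 174451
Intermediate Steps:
V(L) = -6 (V(L) = 6*(-1) = -6)
t = -351
v(x) = -355 (v(x) = -4 - 351 = -355)
-72*(-39)*62 - v(d(V(3))) = -72*(-39)*62 - 1*(-355) = 2808*62 + 355 = 174096 + 355 = 174451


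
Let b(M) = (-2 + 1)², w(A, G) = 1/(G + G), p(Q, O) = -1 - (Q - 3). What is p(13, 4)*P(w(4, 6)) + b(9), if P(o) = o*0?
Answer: 1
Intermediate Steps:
p(Q, O) = 2 - Q (p(Q, O) = -1 - (-3 + Q) = -1 + (3 - Q) = 2 - Q)
w(A, G) = 1/(2*G)
b(M) = 1 (b(M) = (-1)² = 1)
P(o) = 0
p(13, 4)*P(w(4, 6)) + b(9) = (2 - 1*13)*0 + 1 = (2 - 13)*0 + 1 = -11*0 + 1 = 0 + 1 = 1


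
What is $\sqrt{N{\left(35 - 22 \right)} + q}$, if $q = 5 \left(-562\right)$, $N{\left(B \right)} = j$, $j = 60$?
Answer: $5 i \sqrt{110} \approx 52.44 i$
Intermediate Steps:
$N{\left(B \right)} = 60$
$q = -2810$
$\sqrt{N{\left(35 - 22 \right)} + q} = \sqrt{60 - 2810} = \sqrt{-2750} = 5 i \sqrt{110}$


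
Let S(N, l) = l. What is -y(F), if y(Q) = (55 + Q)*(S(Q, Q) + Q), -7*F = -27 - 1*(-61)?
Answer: 23868/49 ≈ 487.10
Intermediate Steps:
F = -34/7 (F = -(-27 - 1*(-61))/7 = -(-27 + 61)/7 = -⅐*34 = -34/7 ≈ -4.8571)
y(Q) = 2*Q*(55 + Q) (y(Q) = (55 + Q)*(Q + Q) = (55 + Q)*(2*Q) = 2*Q*(55 + Q))
-y(F) = -2*(-34)*(55 - 34/7)/7 = -2*(-34)*351/(7*7) = -1*(-23868/49) = 23868/49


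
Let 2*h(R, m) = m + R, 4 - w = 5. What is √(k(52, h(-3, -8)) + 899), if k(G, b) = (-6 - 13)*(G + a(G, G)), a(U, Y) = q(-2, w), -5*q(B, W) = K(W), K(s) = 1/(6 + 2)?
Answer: I*√35410/20 ≈ 9.4088*I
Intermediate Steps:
w = -1 (w = 4 - 1*5 = 4 - 5 = -1)
K(s) = ⅛ (K(s) = 1/8 = ⅛)
q(B, W) = -1/40 (q(B, W) = -⅕*⅛ = -1/40)
h(R, m) = R/2 + m/2 (h(R, m) = (m + R)/2 = (R + m)/2 = R/2 + m/2)
a(U, Y) = -1/40
k(G, b) = 19/40 - 19*G (k(G, b) = (-6 - 13)*(G - 1/40) = -19*(-1/40 + G) = 19/40 - 19*G)
√(k(52, h(-3, -8)) + 899) = √((19/40 - 19*52) + 899) = √((19/40 - 988) + 899) = √(-39501/40 + 899) = √(-3541/40) = I*√35410/20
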